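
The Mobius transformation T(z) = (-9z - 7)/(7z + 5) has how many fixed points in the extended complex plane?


Step 1: Fixed points satisfy T(z) = z
Step 2: 7z^2 + 14z + 7 = 0
Step 3: Discriminant = 14^2 - 4*7*7 = 0
Step 4: Number of fixed points = 1

1


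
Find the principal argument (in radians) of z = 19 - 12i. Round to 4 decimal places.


Step 1: z = 19 - 12i
Step 2: arg(z) = atan2(-12, 19)
Step 3: arg(z) = -0.5633

-0.5633


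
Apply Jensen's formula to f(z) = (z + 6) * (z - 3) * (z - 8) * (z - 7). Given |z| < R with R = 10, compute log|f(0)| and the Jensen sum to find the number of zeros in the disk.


Jensen's formula: (1/2pi)*integral log|f(Re^it)|dt = log|f(0)| + sum_{|a_k|<R} log(R/|a_k|)
Step 1: f(0) = 6 * (-3) * (-8) * (-7) = -1008
Step 2: log|f(0)| = log|-6| + log|3| + log|8| + log|7| = 6.9157
Step 3: Zeros inside |z| < 10: -6, 3, 8, 7
Step 4: Jensen sum = log(10/6) + log(10/3) + log(10/8) + log(10/7) = 2.2946
Step 5: n(R) = number of terms in the Jensen sum = count of zeros inside |z| < 10 = 4

4


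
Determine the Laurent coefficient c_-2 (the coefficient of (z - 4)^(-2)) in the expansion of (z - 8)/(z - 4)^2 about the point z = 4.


Step 1: Write the numerator in powers of (z - 4): z - 8 = (z - 4) + (1*4 - 8) = (z - 4) - 4
Step 2: Divide by (z - 4)^2: f(z) = -4(z - 4)^(-2) + (z - 4)^(-1)
Step 3: This finite sum is the Laurent series of f about z = 4.
Step 4: Coefficient of (z - 4)^(-2) = 1*4 - 8 = -4

-4


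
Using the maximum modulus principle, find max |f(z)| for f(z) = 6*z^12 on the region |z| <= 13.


Step 1: On |z| = 13, |f(z)| = 6 * |z|^12 = 6 * 13^12
Step 2: By maximum modulus principle, maximum is on boundary.
Step 3: Maximum = 6 * 23298085122481 = 139788510734886

139788510734886


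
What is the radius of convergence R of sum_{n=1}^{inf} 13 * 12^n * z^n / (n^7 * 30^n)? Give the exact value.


Step 1: General term a_n = 13 * 12^n / (n^7 * 30^n)
Step 2: By the root test, |a_n|^(1/n) = 13^(1/n) * 12 / (n^(7/n) * 30) -> 12/30 as n -> infinity (since 13^(1/n) -> 1 and n^(7/n) -> 1)
Step 3: R = 1/lim|a_n|^(1/n) = 30/12 = 5/2

5/2


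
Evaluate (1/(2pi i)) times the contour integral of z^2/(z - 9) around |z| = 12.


Step 1: f(z) = z^2, a = 9 is inside |z| = 12
Step 2: By Cauchy integral formula: (1/(2pi*i)) * integral = f(a)
Step 3: f(9) = 9^2 = 81

81


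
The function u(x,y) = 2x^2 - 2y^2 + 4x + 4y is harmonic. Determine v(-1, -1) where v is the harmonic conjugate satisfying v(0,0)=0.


Step 1: v_x = -u_y = 4y - 4
Step 2: v_y = u_x = 4x + 4
Step 3: v = 4xy - 4x + 4y + C
Step 4: v(0,0) = 0 => C = 0
Step 5: v(-1, -1) = 4

4


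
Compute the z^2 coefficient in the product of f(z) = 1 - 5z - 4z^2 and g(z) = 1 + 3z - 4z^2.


Step 1: z^2 term in f*g comes from: (1)*(-4z^2) + (-5z)*(3z) + (-4z^2)*(1)
Step 2: = -4 - 15 - 4
Step 3: = -23

-23


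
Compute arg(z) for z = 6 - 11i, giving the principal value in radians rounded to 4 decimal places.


Step 1: z = 6 - 11i
Step 2: arg(z) = atan2(-11, 6)
Step 3: arg(z) = -1.0714

-1.0714


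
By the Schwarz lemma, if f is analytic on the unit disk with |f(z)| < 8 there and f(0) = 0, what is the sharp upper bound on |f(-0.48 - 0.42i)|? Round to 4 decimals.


Step 1: g = f/8 maps D -> D with g(0) = 0, so by the Schwarz lemma |g(z)| <= |z|, i.e. |f(z)| <= 8|z|; this is sharp (f(z) = 8z).
Step 2: |z0|^2 = (-0.48)^2 + (-0.42)^2 = 0.4068
Step 3: |z0| = sqrt(0.4068) = 0.637809
Step 4: Best bound = 8 * |z0| = 8 * 0.637809 = 5.1025

5.1025


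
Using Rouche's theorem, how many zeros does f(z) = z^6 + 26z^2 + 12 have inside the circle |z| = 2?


Step 1: On |z| = 2 the three terms have sizes |z^6| = 2^6 = 64, |26z^2| = 26*2^2 = 104, |12| = 12
Step 2: The dominant term is g(z) = 26z^2; let h(z) = z^6 + 12 so f = g + h
Step 3: On |z| = 2: |g| = 104 and |h| <= 64 + 12 = 76
Step 4: Since 104 > 76, |h| < |g| on |z| = 2, so by Rouche f has the same number of zeros as g inside |z| < 2
Step 5: g(z) = 26z^2 has 2 zeros (at the origin, multiplicity 2) inside |z| < 2. Answer = 2

2


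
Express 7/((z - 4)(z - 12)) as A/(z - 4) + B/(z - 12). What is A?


Step 1: Multiply both sides by (z - 4) and set z = 4
Step 2: A = 7 / (4 - 12)
Step 3: A = 7 / (-8)
Step 4: A = -7/8

-7/8


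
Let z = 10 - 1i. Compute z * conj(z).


Step 1: conj(z) = 10 + 1i
Step 2: z * conj(z) = 10^2 + (-1)^2
Step 3: = 100 + 1 = 101

101


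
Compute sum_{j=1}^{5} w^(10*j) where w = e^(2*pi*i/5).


Step 1: The sum sum_{j=1}^{n} w^(k*j) equals n if n | k, else 0.
Step 2: Here n = 5, k = 10
Step 3: Does n divide k? 5 | 10 -> True
Step 4: Sum = 5

5


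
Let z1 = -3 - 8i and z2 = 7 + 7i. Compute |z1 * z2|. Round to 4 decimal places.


Step 1: |z1| = sqrt((-3)^2 + (-8)^2) = sqrt(73)
Step 2: |z2| = sqrt(7^2 + 7^2) = sqrt(98)
Step 3: |z1*z2| = |z1|*|z2| = sqrt(73) * sqrt(98) = sqrt(73 * 98) = sqrt(7154)
Step 4: = 84.5813

84.5813


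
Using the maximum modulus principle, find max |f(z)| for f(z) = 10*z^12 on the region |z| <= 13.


Step 1: On |z| = 13, |f(z)| = 10 * |z|^12 = 10 * 13^12
Step 2: By maximum modulus principle, maximum is on boundary.
Step 3: Maximum = 10 * 23298085122481 = 232980851224810

232980851224810


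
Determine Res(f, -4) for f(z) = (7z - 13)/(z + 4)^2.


Step 1: Pole of order 2 at z = -4
Step 2: Res = lim d/dz [(z + 4)^2 * f(z)] as z -> -4
Step 3: (z + 4)^2 * f(z) = 7z - 13
Step 4: d/dz[7z - 13] = 7

7


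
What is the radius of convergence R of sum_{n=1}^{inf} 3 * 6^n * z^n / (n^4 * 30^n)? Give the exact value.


Step 1: General term a_n = 3 * 6^n / (n^4 * 30^n)
Step 2: By the root test, |a_n|^(1/n) = 3^(1/n) * 6 / (n^(4/n) * 30) -> 6/30 as n -> infinity (since 3^(1/n) -> 1 and n^(4/n) -> 1)
Step 3: R = 1/lim|a_n|^(1/n) = 30/6 = 5

5


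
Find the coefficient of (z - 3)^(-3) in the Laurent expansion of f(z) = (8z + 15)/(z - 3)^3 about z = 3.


Step 1: Write the numerator in powers of (z - 3): 8z + 15 = 8(z - 3) + (8*3 + 15) = 8(z - 3) + 39
Step 2: Divide by (z - 3)^3: f(z) = 39(z - 3)^(-3) + 8(z - 3)^(-2)
Step 3: This finite sum is the Laurent series of f about z = 3.
Step 4: Coefficient of (z - 3)^(-3) = 8*3 + 15 = 39

39


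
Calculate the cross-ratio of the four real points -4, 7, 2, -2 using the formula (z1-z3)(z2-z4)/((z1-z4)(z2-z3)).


Step 1: (z1-z3)(z2-z4) = (-6) * 9 = -54
Step 2: (z1-z4)(z2-z3) = (-2) * 5 = -10
Step 3: Cross-ratio = 54/10 = 27/5

27/5


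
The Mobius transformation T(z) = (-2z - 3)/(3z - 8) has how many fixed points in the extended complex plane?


Step 1: Fixed points satisfy T(z) = z
Step 2: 3z^2 - 6z + 3 = 0
Step 3: Discriminant = (-6)^2 - 4*3*3 = 0
Step 4: Number of fixed points = 1

1


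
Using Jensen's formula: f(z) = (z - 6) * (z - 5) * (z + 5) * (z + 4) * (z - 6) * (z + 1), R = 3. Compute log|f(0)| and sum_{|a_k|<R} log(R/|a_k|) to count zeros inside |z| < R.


Jensen's formula: (1/2pi)*integral log|f(Re^it)|dt = log|f(0)| + sum_{|a_k|<R} log(R/|a_k|)
Step 1: f(0) = (-6) * (-5) * 5 * 4 * (-6) * 1 = -3600
Step 2: log|f(0)| = log|6| + log|5| + log|-5| + log|-4| + log|6| + log|-1| = 8.1887
Step 3: Zeros inside |z| < 3: -1
Step 4: Jensen sum = log(3/1) = 1.0986
Step 5: n(R) = number of terms in the Jensen sum = count of zeros inside |z| < 3 = 1

1


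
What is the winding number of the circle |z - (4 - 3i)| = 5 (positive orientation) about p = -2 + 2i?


Step 1: Center c = (4, -3), radius = 5
Step 2: |p - c|^2 = (-6)^2 + 5^2 = 61
Step 3: r^2 = 25
Step 4: |p-c| > r so winding number = 0

0


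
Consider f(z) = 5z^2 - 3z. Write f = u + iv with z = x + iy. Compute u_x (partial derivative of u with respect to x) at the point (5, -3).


Step 1: f(z) = 5(x+iy)^2 - 3(x+iy) + 0
Step 2: u = 5(x^2 - y^2) - 3x + 0
Step 3: u_x = 10x - 3
Step 4: At (5, -3): u_x = 50 - 3 = 47

47


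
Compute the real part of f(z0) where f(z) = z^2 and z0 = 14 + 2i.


Step 1: z0 = 14 + 2i
Step 2: z0^2 = 14^2 - 2^2 + 56i
Step 3: real part = 196 - 4 = 192

192


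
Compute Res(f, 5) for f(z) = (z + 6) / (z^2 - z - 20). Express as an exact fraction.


Step 1: Q(z) = z^2 - z - 20 = (z - 5)(z + 4)
Step 2: Q'(z) = 2z - 1
Step 3: Q'(5) = 9, P(5) = 11
Step 4: Res = P(5)/Q'(5) = 11/9 = 11/9

11/9


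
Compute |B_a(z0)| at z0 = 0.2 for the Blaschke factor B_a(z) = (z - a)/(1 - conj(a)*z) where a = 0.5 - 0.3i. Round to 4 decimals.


Step 1: Numerator z0 - a = 0.2 - (0.5 - 0.3i) = -0.3 + 0.3i
Step 2: Denominator 1 - conj(a)*z0 = 1 - (0.5 + 0.3i)*0.2 = 0.9 - 0.06i
Step 3: |z0 - a|^2 = (-0.3)^2 + 0.3^2 = 0.18; |1 - conj(a)*z0|^2 = 0.9^2 + (-0.06)^2 = 0.8136
Step 4: |B_a(0.2)| = sqrt(0.18 / 0.8136) = sqrt(0.221239)
Step 5: = 0.4704

0.4704


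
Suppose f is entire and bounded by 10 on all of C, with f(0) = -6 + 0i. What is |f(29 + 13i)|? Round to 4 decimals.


Step 1: By Liouville's theorem, a bounded entire function is constant.
Step 2: f(z) = f(0) = -6 + 0i for all z.
Step 3: |f(w)| = |-6 + 0i| = sqrt(36 + 0)
Step 4: = 6.0

6.0


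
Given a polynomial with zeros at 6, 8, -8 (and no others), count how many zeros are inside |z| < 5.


Step 1: Check each root:
  z = 6: |6| = 6 >= 5
  z = 8: |8| = 8 >= 5
  z = -8: |-8| = 8 >= 5
Step 2: Count = 0

0


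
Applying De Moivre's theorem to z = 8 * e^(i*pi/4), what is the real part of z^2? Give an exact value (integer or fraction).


Step 1: By De Moivre's theorem, z^2 = 8^2 * e^(i*2*pi/4) = 64 * (cos(pi/2) + i*sin(pi/2))
Step 2: |z|^2 = 8^2 = 64
Step 3: The angle pi/2 already lies in [0, 2*pi)
Step 4: cos(pi/2) = 0
Step 5: Re(z^2) = 64 * 0 = 0

0


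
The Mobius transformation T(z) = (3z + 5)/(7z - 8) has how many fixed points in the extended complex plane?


Step 1: Fixed points satisfy T(z) = z
Step 2: 7z^2 - 11z - 5 = 0
Step 3: Discriminant = (-11)^2 - 4*7*(-5) = 261
Step 4: Number of fixed points = 2

2


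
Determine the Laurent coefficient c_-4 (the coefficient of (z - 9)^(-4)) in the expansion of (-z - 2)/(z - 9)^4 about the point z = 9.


Step 1: Write the numerator in powers of (z - 9): -z - 2 = -(z - 9) + (-1*9 - 2) = -(z - 9) - 11
Step 2: Divide by (z - 9)^4: f(z) = -11(z - 9)^(-4) - (z - 9)^(-3)
Step 3: This finite sum is the Laurent series of f about z = 9.
Step 4: Coefficient of (z - 9)^(-4) = -1*9 - 2 = -11

-11


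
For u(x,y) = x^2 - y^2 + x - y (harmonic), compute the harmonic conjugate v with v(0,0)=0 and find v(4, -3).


Step 1: v_x = -u_y = 2y + 1
Step 2: v_y = u_x = 2x + 1
Step 3: v = 2xy + x + y + C
Step 4: v(0,0) = 0 => C = 0
Step 5: v(4, -3) = -23

-23


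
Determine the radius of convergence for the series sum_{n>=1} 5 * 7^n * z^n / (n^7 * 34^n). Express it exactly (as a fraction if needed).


Step 1: General term a_n = 5 * 7^n / (n^7 * 34^n)
Step 2: By the root test, |a_n|^(1/n) = 5^(1/n) * 7 / (n^(7/n) * 34) -> 7/34 as n -> infinity (since 5^(1/n) -> 1 and n^(7/n) -> 1)
Step 3: R = 1/lim|a_n|^(1/n) = 34/7

34/7


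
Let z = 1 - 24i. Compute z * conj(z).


Step 1: conj(z) = 1 + 24i
Step 2: z * conj(z) = 1^2 + (-24)^2
Step 3: = 1 + 576 = 577

577


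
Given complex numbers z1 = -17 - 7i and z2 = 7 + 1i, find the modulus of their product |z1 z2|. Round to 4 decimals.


Step 1: |z1| = sqrt((-17)^2 + (-7)^2) = sqrt(338)
Step 2: |z2| = sqrt(7^2 + 1^2) = sqrt(50)
Step 3: |z1*z2| = |z1|*|z2| = sqrt(338) * sqrt(50) = sqrt(338 * 50) = sqrt(16900)
Step 4: = 130.0

130.0


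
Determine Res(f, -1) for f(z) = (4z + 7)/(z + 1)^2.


Step 1: Pole of order 2 at z = -1
Step 2: Res = lim d/dz [(z + 1)^2 * f(z)] as z -> -1
Step 3: (z + 1)^2 * f(z) = 4z + 7
Step 4: d/dz[4z + 7] = 4

4


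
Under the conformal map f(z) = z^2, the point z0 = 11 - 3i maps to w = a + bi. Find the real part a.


Step 1: z0 = 11 - 3i
Step 2: z0^2 = 11^2 - (-3)^2 - 66i
Step 3: real part = 121 - 9 = 112

112


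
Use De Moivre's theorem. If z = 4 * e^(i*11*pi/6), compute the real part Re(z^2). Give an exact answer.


Step 1: By De Moivre's theorem, z^2 = 4^2 * e^(i*2*11*pi/6) = 16 * (cos(11*pi/3) + i*sin(11*pi/3))
Step 2: |z|^2 = 4^2 = 16
Step 3: Reduce the angle mod 2*pi: 11*pi/3 - 2*pi = 5*pi/3
Step 4: cos(5*pi/3) = 1/2
Step 5: Re(z^2) = 16 * 1/2 = 8

8


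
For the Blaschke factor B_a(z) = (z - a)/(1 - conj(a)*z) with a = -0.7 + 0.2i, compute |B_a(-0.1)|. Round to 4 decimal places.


Step 1: Numerator z0 - a = -0.1 - (-0.7 + 0.2i) = 0.6 - 0.2i
Step 2: Denominator 1 - conj(a)*z0 = 1 - (-0.7 - 0.2i)*(-0.1) = 0.93 - 0.02i
Step 3: |z0 - a|^2 = 0.6^2 + (-0.2)^2 = 0.4; |1 - conj(a)*z0|^2 = 0.93^2 + (-0.02)^2 = 0.8653
Step 4: |B_a(-0.1)| = sqrt(0.4 / 0.8653) = sqrt(0.462267)
Step 5: = 0.6799

0.6799


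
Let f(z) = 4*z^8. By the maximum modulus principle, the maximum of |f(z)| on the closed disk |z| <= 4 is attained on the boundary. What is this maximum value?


Step 1: On |z| = 4, |f(z)| = 4 * |z|^8 = 4 * 4^8
Step 2: By maximum modulus principle, maximum is on boundary.
Step 3: Maximum = 4 * 65536 = 262144

262144


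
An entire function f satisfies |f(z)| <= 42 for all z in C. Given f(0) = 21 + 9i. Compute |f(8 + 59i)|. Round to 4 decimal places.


Step 1: By Liouville's theorem, a bounded entire function is constant.
Step 2: f(z) = f(0) = 21 + 9i for all z.
Step 3: |f(w)| = |21 + 9i| = sqrt(441 + 81)
Step 4: = 22.8473

22.8473


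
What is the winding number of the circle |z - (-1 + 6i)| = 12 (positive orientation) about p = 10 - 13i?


Step 1: Center c = (-1, 6), radius = 12
Step 2: |p - c|^2 = 11^2 + (-19)^2 = 482
Step 3: r^2 = 144
Step 4: |p-c| > r so winding number = 0

0


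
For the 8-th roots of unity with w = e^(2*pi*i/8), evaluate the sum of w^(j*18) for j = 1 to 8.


Step 1: The sum sum_{j=1}^{n} w^(k*j) equals n if n | k, else 0.
Step 2: Here n = 8, k = 18
Step 3: Does n divide k? 8 | 18 -> False
Step 4: Sum = 0

0


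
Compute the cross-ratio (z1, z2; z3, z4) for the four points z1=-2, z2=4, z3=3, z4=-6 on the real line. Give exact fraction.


Step 1: (z1-z3)(z2-z4) = (-5) * 10 = -50
Step 2: (z1-z4)(z2-z3) = 4 * 1 = 4
Step 3: Cross-ratio = -50/4 = -25/2

-25/2


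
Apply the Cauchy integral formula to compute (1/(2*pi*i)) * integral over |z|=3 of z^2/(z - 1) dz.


Step 1: f(z) = z^2, a = 1 is inside |z| = 3
Step 2: By Cauchy integral formula: (1/(2pi*i)) * integral = f(a)
Step 3: f(1) = 1^2 = 1

1


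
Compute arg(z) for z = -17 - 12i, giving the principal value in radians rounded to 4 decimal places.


Step 1: z = -17 - 12i
Step 2: arg(z) = atan2(-12, -17)
Step 3: arg(z) = -2.5269

-2.5269


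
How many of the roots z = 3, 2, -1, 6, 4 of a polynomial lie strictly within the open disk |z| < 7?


Step 1: Check each root:
  z = 3: |3| = 3 < 7
  z = 2: |2| = 2 < 7
  z = -1: |-1| = 1 < 7
  z = 6: |6| = 6 < 7
  z = 4: |4| = 4 < 7
Step 2: Count = 5

5


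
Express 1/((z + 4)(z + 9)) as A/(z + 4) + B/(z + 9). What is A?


Step 1: Multiply both sides by (z + 4) and set z = -4
Step 2: A = 1 / (-4 + 9)
Step 3: A = 1 / 5
Step 4: A = 1/5

1/5


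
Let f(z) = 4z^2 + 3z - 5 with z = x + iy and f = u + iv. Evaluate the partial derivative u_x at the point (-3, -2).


Step 1: f(z) = 4(x+iy)^2 + 3(x+iy) - 5
Step 2: u = 4(x^2 - y^2) + 3x - 5
Step 3: u_x = 8x + 3
Step 4: At (-3, -2): u_x = -24 + 3 = -21

-21


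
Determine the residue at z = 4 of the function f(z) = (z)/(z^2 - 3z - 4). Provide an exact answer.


Step 1: Q(z) = z^2 - 3z - 4 = (z - 4)(z + 1)
Step 2: Q'(z) = 2z - 3
Step 3: Q'(4) = 5, P(4) = 4
Step 4: Res = P(4)/Q'(4) = 4/5 = 4/5

4/5


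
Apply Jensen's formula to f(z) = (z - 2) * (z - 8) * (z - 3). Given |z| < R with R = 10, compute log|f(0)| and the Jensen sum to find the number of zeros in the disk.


Jensen's formula: (1/2pi)*integral log|f(Re^it)|dt = log|f(0)| + sum_{|a_k|<R} log(R/|a_k|)
Step 1: f(0) = (-2) * (-8) * (-3) = -48
Step 2: log|f(0)| = log|2| + log|8| + log|3| = 3.8712
Step 3: Zeros inside |z| < 10: 2, 8, 3
Step 4: Jensen sum = log(10/2) + log(10/8) + log(10/3) = 3.0366
Step 5: n(R) = number of terms in the Jensen sum = count of zeros inside |z| < 10 = 3

3


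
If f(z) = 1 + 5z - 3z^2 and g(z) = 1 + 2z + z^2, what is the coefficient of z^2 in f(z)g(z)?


Step 1: z^2 term in f*g comes from: (1)*(z^2) + (5z)*(2z) + (-3z^2)*(1)
Step 2: = 1 + 10 - 3
Step 3: = 8

8


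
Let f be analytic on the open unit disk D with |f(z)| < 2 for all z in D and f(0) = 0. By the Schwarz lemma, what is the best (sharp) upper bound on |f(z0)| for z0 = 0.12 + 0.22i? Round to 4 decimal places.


Step 1: g = f/2 maps D -> D with g(0) = 0, so by the Schwarz lemma |g(z)| <= |z|, i.e. |f(z)| <= 2|z|; this is sharp (f(z) = 2z).
Step 2: |z0|^2 = 0.12^2 + 0.22^2 = 0.0628
Step 3: |z0| = sqrt(0.0628) = 0.250599
Step 4: Best bound = 2 * |z0| = 2 * 0.250599 = 0.5012

0.5012


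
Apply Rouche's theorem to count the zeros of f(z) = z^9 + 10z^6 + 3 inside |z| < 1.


Step 1: On |z| = 1 the three terms have sizes |z^9| = 1^9 = 1, |10z^6| = 10*1^6 = 10, |3| = 3
Step 2: The dominant term is g(z) = 10z^6; let h(z) = z^9 + 3 so f = g + h
Step 3: On |z| = 1: |g| = 10 and |h| <= 1 + 3 = 4
Step 4: Since 10 > 4, |h| < |g| on |z| = 1, so by Rouche f has the same number of zeros as g inside |z| < 1
Step 5: g(z) = 10z^6 has 6 zeros (at the origin, multiplicity 6) inside |z| < 1. Answer = 6

6


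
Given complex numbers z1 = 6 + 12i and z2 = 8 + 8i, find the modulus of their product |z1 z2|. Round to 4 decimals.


Step 1: |z1| = sqrt(6^2 + 12^2) = sqrt(180)
Step 2: |z2| = sqrt(8^2 + 8^2) = sqrt(128)
Step 3: |z1*z2| = |z1|*|z2| = sqrt(180) * sqrt(128) = sqrt(180 * 128) = sqrt(23040)
Step 4: = 151.7893

151.7893


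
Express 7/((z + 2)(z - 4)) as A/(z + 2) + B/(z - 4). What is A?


Step 1: Multiply both sides by (z + 2) and set z = -2
Step 2: A = 7 / (-2 - 4)
Step 3: A = 7 / (-6)
Step 4: A = -7/6

-7/6


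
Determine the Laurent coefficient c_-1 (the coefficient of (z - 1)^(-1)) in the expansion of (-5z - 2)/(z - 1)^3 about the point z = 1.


Step 1: Write the numerator in powers of (z - 1): -5z - 2 = -5(z - 1) + (-5*1 - 2) = -5(z - 1) - 7
Step 2: Divide by (z - 1)^3: f(z) = -7(z - 1)^(-3) - 5(z - 1)^(-2)
Step 3: This finite sum is the Laurent series of f about z = 1.
Step 4: Only the powers -3 and -2 appear, so the coefficient of (z - 1)^(-1) = 0

0


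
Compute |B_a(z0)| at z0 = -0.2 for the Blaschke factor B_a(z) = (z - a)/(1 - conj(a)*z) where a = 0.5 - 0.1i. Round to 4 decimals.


Step 1: Numerator z0 - a = -0.2 - (0.5 - 0.1i) = -0.7 + 0.1i
Step 2: Denominator 1 - conj(a)*z0 = 1 - (0.5 + 0.1i)*(-0.2) = 1.1 + 0.02i
Step 3: |z0 - a|^2 = (-0.7)^2 + 0.1^2 = 0.5; |1 - conj(a)*z0|^2 = 1.1^2 + 0.02^2 = 1.2104
Step 4: |B_a(-0.2)| = sqrt(0.5 / 1.2104) = sqrt(0.413087)
Step 5: = 0.6427

0.6427


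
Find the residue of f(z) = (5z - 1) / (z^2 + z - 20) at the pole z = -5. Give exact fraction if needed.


Step 1: Q(z) = z^2 + z - 20 = (z + 5)(z - 4)
Step 2: Q'(z) = 2z + 1
Step 3: Q'(-5) = -9, P(-5) = -26
Step 4: Res = P(-5)/Q'(-5) = -26/(-9) = 26/9

26/9


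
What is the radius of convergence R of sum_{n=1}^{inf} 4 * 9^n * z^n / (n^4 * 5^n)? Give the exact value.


Step 1: General term a_n = 4 * 9^n / (n^4 * 5^n)
Step 2: By the root test, |a_n|^(1/n) = 4^(1/n) * 9 / (n^(4/n) * 5) -> 9/5 as n -> infinity (since 4^(1/n) -> 1 and n^(4/n) -> 1)
Step 3: R = 1/lim|a_n|^(1/n) = 5/9

5/9


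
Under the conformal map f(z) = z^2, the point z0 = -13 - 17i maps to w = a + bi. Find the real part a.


Step 1: z0 = -13 - 17i
Step 2: z0^2 = (-13)^2 - (-17)^2 + 442i
Step 3: real part = 169 - 289 = -120

-120


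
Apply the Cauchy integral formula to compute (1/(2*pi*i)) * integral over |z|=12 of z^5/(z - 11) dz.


Step 1: f(z) = z^5, a = 11 is inside |z| = 12
Step 2: By Cauchy integral formula: (1/(2pi*i)) * integral = f(a)
Step 3: f(11) = 11^5 = 161051

161051


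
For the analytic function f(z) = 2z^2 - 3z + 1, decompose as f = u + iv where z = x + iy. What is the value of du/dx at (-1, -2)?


Step 1: f(z) = 2(x+iy)^2 - 3(x+iy) + 1
Step 2: u = 2(x^2 - y^2) - 3x + 1
Step 3: u_x = 4x - 3
Step 4: At (-1, -2): u_x = -4 - 3 = -7

-7


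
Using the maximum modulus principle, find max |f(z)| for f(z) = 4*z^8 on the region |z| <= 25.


Step 1: On |z| = 25, |f(z)| = 4 * |z|^8 = 4 * 25^8
Step 2: By maximum modulus principle, maximum is on boundary.
Step 3: Maximum = 4 * 152587890625 = 610351562500

610351562500


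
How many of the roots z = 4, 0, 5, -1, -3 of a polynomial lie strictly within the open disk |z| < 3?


Step 1: Check each root:
  z = 4: |4| = 4 >= 3
  z = 0: |0| = 0 < 3
  z = 5: |5| = 5 >= 3
  z = -1: |-1| = 1 < 3
  z = -3: |-3| = 3 >= 3
Step 2: Count = 2

2


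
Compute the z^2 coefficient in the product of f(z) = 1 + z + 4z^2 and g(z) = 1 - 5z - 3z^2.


Step 1: z^2 term in f*g comes from: (1)*(-3z^2) + (z)*(-5z) + (4z^2)*(1)
Step 2: = -3 - 5 + 4
Step 3: = -4

-4


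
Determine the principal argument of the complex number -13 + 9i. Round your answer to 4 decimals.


Step 1: z = -13 + 9i
Step 2: arg(z) = atan2(9, -13)
Step 3: arg(z) = 2.536

2.536


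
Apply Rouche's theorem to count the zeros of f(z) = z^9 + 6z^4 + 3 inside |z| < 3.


Step 1: On |z| = 3 the three terms have sizes |z^9| = 3^9 = 19683, |6z^4| = 6*3^4 = 486, |3| = 3
Step 2: The dominant term is g(z) = z^9; let h(z) = 6z^4 + 3 so f = g + h
Step 3: On |z| = 3: |g| = 19683 and |h| <= 486 + 3 = 489
Step 4: Since 19683 > 489, |h| < |g| on |z| = 3, so by Rouche f has the same number of zeros as g inside |z| < 3
Step 5: g(z) = z^9 has 9 zeros (all at the origin) inside |z| < 3. Answer = 9

9


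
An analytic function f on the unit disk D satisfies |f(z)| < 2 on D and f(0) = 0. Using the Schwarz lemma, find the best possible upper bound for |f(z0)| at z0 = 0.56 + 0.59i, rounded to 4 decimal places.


Step 1: g = f/2 maps D -> D with g(0) = 0, so by the Schwarz lemma |g(z)| <= |z|, i.e. |f(z)| <= 2|z|; this is sharp (f(z) = 2z).
Step 2: |z0|^2 = 0.56^2 + 0.59^2 = 0.6617
Step 3: |z0| = sqrt(0.6617) = 0.813449
Step 4: Best bound = 2 * |z0| = 2 * 0.813449 = 1.6269

1.6269


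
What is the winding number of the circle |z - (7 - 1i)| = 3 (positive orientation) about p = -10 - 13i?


Step 1: Center c = (7, -1), radius = 3
Step 2: |p - c|^2 = (-17)^2 + (-12)^2 = 433
Step 3: r^2 = 9
Step 4: |p-c| > r so winding number = 0

0


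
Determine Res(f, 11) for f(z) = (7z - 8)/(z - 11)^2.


Step 1: Pole of order 2 at z = 11
Step 2: Res = lim d/dz [(z - 11)^2 * f(z)] as z -> 11
Step 3: (z - 11)^2 * f(z) = 7z - 8
Step 4: d/dz[7z - 8] = 7

7


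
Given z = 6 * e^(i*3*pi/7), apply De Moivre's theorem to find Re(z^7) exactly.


Step 1: By De Moivre's theorem, z^7 = 6^7 * e^(i*7*3*pi/7) = 279936 * (cos(3*pi) + i*sin(3*pi))
Step 2: |z|^7 = 6^7 = 279936
Step 3: Reduce the angle mod 2*pi: 3*pi - 2*pi = pi
Step 4: cos(pi) = -1
Step 5: Re(z^7) = 279936 * (-1) = -279936

-279936


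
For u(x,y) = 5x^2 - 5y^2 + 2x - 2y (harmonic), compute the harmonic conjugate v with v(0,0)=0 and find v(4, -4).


Step 1: v_x = -u_y = 10y + 2
Step 2: v_y = u_x = 10x + 2
Step 3: v = 10xy + 2x + 2y + C
Step 4: v(0,0) = 0 => C = 0
Step 5: v(4, -4) = -160

-160


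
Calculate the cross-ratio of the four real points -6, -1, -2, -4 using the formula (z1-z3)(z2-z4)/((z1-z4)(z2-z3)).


Step 1: (z1-z3)(z2-z4) = (-4) * 3 = -12
Step 2: (z1-z4)(z2-z3) = (-2) * 1 = -2
Step 3: Cross-ratio = 12/2 = 6

6


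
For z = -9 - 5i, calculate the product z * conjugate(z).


Step 1: conj(z) = -9 + 5i
Step 2: z * conj(z) = (-9)^2 + (-5)^2
Step 3: = 81 + 25 = 106

106


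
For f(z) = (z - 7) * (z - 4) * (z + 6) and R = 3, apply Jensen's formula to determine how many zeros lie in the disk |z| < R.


Jensen's formula: (1/2pi)*integral log|f(Re^it)|dt = log|f(0)| + sum_{|a_k|<R} log(R/|a_k|)
Step 1: f(0) = (-7) * (-4) * 6 = 168
Step 2: log|f(0)| = log|7| + log|4| + log|-6| = 5.124
Step 3: Zeros inside |z| < 3: none
Step 4: Jensen sum = (empty sum) = 0
Step 5: n(R) = number of terms in the Jensen sum = count of zeros inside |z| < 3 = 0

0


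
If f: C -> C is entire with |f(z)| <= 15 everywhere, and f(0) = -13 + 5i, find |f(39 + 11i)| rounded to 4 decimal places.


Step 1: By Liouville's theorem, a bounded entire function is constant.
Step 2: f(z) = f(0) = -13 + 5i for all z.
Step 3: |f(w)| = |-13 + 5i| = sqrt(169 + 25)
Step 4: = 13.9284

13.9284


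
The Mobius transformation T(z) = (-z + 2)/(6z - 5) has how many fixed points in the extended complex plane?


Step 1: Fixed points satisfy T(z) = z
Step 2: 6z^2 - 4z - 2 = 0
Step 3: Discriminant = (-4)^2 - 4*6*(-2) = 64
Step 4: Number of fixed points = 2

2


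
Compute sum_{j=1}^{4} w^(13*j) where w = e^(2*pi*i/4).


Step 1: The sum sum_{j=1}^{n} w^(k*j) equals n if n | k, else 0.
Step 2: Here n = 4, k = 13
Step 3: Does n divide k? 4 | 13 -> False
Step 4: Sum = 0

0


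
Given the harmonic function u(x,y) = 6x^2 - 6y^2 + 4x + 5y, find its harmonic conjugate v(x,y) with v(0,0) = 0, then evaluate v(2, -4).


Step 1: v_x = -u_y = 12y - 5
Step 2: v_y = u_x = 12x + 4
Step 3: v = 12xy - 5x + 4y + C
Step 4: v(0,0) = 0 => C = 0
Step 5: v(2, -4) = -122

-122


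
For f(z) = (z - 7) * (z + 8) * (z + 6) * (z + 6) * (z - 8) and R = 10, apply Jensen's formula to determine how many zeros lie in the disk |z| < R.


Jensen's formula: (1/2pi)*integral log|f(Re^it)|dt = log|f(0)| + sum_{|a_k|<R} log(R/|a_k|)
Step 1: f(0) = (-7) * 8 * 6 * 6 * (-8) = 16128
Step 2: log|f(0)| = log|7| + log|-8| + log|-6| + log|-6| + log|8| = 9.6883
Step 3: Zeros inside |z| < 10: 7, -8, -6, -6, 8
Step 4: Jensen sum = log(10/7) + log(10/8) + log(10/6) + log(10/6) + log(10/8) = 1.8246
Step 5: n(R) = number of terms in the Jensen sum = count of zeros inside |z| < 10 = 5

5


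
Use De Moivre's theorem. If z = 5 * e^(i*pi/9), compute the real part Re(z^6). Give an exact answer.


Step 1: By De Moivre's theorem, z^6 = 5^6 * e^(i*6*pi/9) = 15625 * (cos(2*pi/3) + i*sin(2*pi/3))
Step 2: |z|^6 = 5^6 = 15625
Step 3: The angle 2*pi/3 already lies in [0, 2*pi)
Step 4: cos(2*pi/3) = -1/2
Step 5: Re(z^6) = 15625 * (-1/2) = -15625/2

-15625/2


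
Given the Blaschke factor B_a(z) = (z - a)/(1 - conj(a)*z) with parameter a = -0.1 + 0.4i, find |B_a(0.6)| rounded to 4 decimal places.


Step 1: Numerator z0 - a = 0.6 - (-0.1 + 0.4i) = 0.7 - 0.4i
Step 2: Denominator 1 - conj(a)*z0 = 1 - (-0.1 - 0.4i)*0.6 = 1.06 + 0.24i
Step 3: |z0 - a|^2 = 0.7^2 + (-0.4)^2 = 0.65; |1 - conj(a)*z0|^2 = 1.06^2 + 0.24^2 = 1.1812
Step 4: |B_a(0.6)| = sqrt(0.65 / 1.1812) = sqrt(0.550288)
Step 5: = 0.7418

0.7418


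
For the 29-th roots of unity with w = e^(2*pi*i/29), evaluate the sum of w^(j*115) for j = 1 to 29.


Step 1: The sum sum_{j=1}^{n} w^(k*j) equals n if n | k, else 0.
Step 2: Here n = 29, k = 115
Step 3: Does n divide k? 29 | 115 -> False
Step 4: Sum = 0

0


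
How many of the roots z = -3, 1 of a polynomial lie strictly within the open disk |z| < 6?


Step 1: Check each root:
  z = -3: |-3| = 3 < 6
  z = 1: |1| = 1 < 6
Step 2: Count = 2

2


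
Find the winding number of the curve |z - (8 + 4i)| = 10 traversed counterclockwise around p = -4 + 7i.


Step 1: Center c = (8, 4), radius = 10
Step 2: |p - c|^2 = (-12)^2 + 3^2 = 153
Step 3: r^2 = 100
Step 4: |p-c| > r so winding number = 0

0


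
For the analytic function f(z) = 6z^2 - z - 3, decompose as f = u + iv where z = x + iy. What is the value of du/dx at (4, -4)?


Step 1: f(z) = 6(x+iy)^2 - (x+iy) - 3
Step 2: u = 6(x^2 - y^2) - x - 3
Step 3: u_x = 12x - 1
Step 4: At (4, -4): u_x = 48 - 1 = 47

47


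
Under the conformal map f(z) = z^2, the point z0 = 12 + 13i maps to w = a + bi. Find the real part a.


Step 1: z0 = 12 + 13i
Step 2: z0^2 = 12^2 - 13^2 + 312i
Step 3: real part = 144 - 169 = -25

-25


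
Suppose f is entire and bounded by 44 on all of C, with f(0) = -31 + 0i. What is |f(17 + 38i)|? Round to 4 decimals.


Step 1: By Liouville's theorem, a bounded entire function is constant.
Step 2: f(z) = f(0) = -31 + 0i for all z.
Step 3: |f(w)| = |-31 + 0i| = sqrt(961 + 0)
Step 4: = 31.0

31.0


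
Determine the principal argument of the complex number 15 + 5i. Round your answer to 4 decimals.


Step 1: z = 15 + 5i
Step 2: arg(z) = atan2(5, 15)
Step 3: arg(z) = 0.3218

0.3218


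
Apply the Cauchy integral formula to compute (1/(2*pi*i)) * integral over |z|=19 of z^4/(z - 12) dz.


Step 1: f(z) = z^4, a = 12 is inside |z| = 19
Step 2: By Cauchy integral formula: (1/(2pi*i)) * integral = f(a)
Step 3: f(12) = 12^4 = 20736

20736


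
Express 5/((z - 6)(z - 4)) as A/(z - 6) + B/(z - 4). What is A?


Step 1: Multiply both sides by (z - 6) and set z = 6
Step 2: A = 5 / (6 - 4)
Step 3: A = 5 / 2
Step 4: A = 5/2

5/2


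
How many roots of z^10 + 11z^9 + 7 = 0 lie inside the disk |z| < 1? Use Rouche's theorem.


Step 1: On |z| = 1 the three terms have sizes |z^10| = 1^10 = 1, |11z^9| = 11*1^9 = 11, |7| = 7
Step 2: The dominant term is g(z) = 11z^9; let h(z) = z^10 + 7 so f = g + h
Step 3: On |z| = 1: |g| = 11 and |h| <= 1 + 7 = 8
Step 4: Since 11 > 8, |h| < |g| on |z| = 1, so by Rouche f has the same number of zeros as g inside |z| < 1
Step 5: g(z) = 11z^9 has 9 zeros (at the origin, multiplicity 9) inside |z| < 1. Answer = 9

9


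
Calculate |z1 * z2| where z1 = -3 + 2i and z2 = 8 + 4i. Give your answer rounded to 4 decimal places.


Step 1: |z1| = sqrt((-3)^2 + 2^2) = sqrt(13)
Step 2: |z2| = sqrt(8^2 + 4^2) = sqrt(80)
Step 3: |z1*z2| = |z1|*|z2| = sqrt(13) * sqrt(80) = sqrt(13 * 80) = sqrt(1040)
Step 4: = 32.249

32.249


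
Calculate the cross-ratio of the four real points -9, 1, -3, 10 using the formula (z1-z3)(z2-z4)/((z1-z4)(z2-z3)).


Step 1: (z1-z3)(z2-z4) = (-6) * (-9) = 54
Step 2: (z1-z4)(z2-z3) = (-19) * 4 = -76
Step 3: Cross-ratio = -54/76 = -27/38

-27/38


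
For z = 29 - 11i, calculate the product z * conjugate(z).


Step 1: conj(z) = 29 + 11i
Step 2: z * conj(z) = 29^2 + (-11)^2
Step 3: = 841 + 121 = 962

962


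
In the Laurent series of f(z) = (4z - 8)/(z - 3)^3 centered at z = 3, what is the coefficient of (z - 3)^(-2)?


Step 1: Write the numerator in powers of (z - 3): 4z - 8 = 4(z - 3) + (4*3 - 8) = 4(z - 3) + 4
Step 2: Divide by (z - 3)^3: f(z) = 4(z - 3)^(-3) + 4(z - 3)^(-2)
Step 3: This finite sum is the Laurent series of f about z = 3.
Step 4: Coefficient of (z - 3)^(-2) = coefficient of (z - 3) in the re-centred numerator = 4

4


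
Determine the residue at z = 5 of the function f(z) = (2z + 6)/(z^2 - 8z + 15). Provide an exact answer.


Step 1: Q(z) = z^2 - 8z + 15 = (z - 5)(z - 3)
Step 2: Q'(z) = 2z - 8
Step 3: Q'(5) = 2, P(5) = 16
Step 4: Res = P(5)/Q'(5) = 16/2 = 8

8


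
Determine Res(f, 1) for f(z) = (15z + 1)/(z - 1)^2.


Step 1: Pole of order 2 at z = 1
Step 2: Res = lim d/dz [(z - 1)^2 * f(z)] as z -> 1
Step 3: (z - 1)^2 * f(z) = 15z + 1
Step 4: d/dz[15z + 1] = 15

15


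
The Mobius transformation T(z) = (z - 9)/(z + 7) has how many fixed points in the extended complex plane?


Step 1: Fixed points satisfy T(z) = z
Step 2: z^2 + 6z + 9 = 0
Step 3: Discriminant = 6^2 - 4*1*9 = 0
Step 4: Number of fixed points = 1

1


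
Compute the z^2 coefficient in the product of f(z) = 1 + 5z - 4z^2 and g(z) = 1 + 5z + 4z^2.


Step 1: z^2 term in f*g comes from: (1)*(4z^2) + (5z)*(5z) + (-4z^2)*(1)
Step 2: = 4 + 25 - 4
Step 3: = 25

25


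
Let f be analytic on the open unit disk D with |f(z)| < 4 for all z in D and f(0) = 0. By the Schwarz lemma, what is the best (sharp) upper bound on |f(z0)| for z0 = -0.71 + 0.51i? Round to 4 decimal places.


Step 1: g = f/4 maps D -> D with g(0) = 0, so by the Schwarz lemma |g(z)| <= |z|, i.e. |f(z)| <= 4|z|; this is sharp (f(z) = 4z).
Step 2: |z0|^2 = (-0.71)^2 + 0.51^2 = 0.7642
Step 3: |z0| = sqrt(0.7642) = 0.874185
Step 4: Best bound = 4 * |z0| = 4 * 0.874185 = 3.4967

3.4967


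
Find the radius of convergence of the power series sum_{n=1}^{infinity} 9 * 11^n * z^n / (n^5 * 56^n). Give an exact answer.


Step 1: General term a_n = 9 * 11^n / (n^5 * 56^n)
Step 2: By the root test, |a_n|^(1/n) = 9^(1/n) * 11 / (n^(5/n) * 56) -> 11/56 as n -> infinity (since 9^(1/n) -> 1 and n^(5/n) -> 1)
Step 3: R = 1/lim|a_n|^(1/n) = 56/11

56/11


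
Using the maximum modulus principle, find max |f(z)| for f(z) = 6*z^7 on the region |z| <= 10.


Step 1: On |z| = 10, |f(z)| = 6 * |z|^7 = 6 * 10^7
Step 2: By maximum modulus principle, maximum is on boundary.
Step 3: Maximum = 6 * 10000000 = 60000000

60000000


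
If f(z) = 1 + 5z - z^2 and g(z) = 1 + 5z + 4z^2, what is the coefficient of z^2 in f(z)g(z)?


Step 1: z^2 term in f*g comes from: (1)*(4z^2) + (5z)*(5z) + (-z^2)*(1)
Step 2: = 4 + 25 - 1
Step 3: = 28

28


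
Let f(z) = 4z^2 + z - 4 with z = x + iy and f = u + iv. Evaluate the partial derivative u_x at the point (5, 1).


Step 1: f(z) = 4(x+iy)^2 + (x+iy) - 4
Step 2: u = 4(x^2 - y^2) + x - 4
Step 3: u_x = 8x + 1
Step 4: At (5, 1): u_x = 40 + 1 = 41

41


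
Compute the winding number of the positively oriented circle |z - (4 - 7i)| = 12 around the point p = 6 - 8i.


Step 1: Center c = (4, -7), radius = 12
Step 2: |p - c|^2 = 2^2 + (-1)^2 = 5
Step 3: r^2 = 144
Step 4: |p-c| < r so winding number = 1

1


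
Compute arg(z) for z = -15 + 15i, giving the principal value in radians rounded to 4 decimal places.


Step 1: z = -15 + 15i
Step 2: arg(z) = atan2(15, -15)
Step 3: arg(z) = 2.3562

2.3562


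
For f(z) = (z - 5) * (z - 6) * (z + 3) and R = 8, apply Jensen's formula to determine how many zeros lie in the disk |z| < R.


Jensen's formula: (1/2pi)*integral log|f(Re^it)|dt = log|f(0)| + sum_{|a_k|<R} log(R/|a_k|)
Step 1: f(0) = (-5) * (-6) * 3 = 90
Step 2: log|f(0)| = log|5| + log|6| + log|-3| = 4.4998
Step 3: Zeros inside |z| < 8: 5, 6, -3
Step 4: Jensen sum = log(8/5) + log(8/6) + log(8/3) = 1.7385
Step 5: n(R) = number of terms in the Jensen sum = count of zeros inside |z| < 8 = 3

3


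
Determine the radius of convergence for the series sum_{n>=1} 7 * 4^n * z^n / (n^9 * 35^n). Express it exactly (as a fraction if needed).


Step 1: General term a_n = 7 * 4^n / (n^9 * 35^n)
Step 2: By the root test, |a_n|^(1/n) = 7^(1/n) * 4 / (n^(9/n) * 35) -> 4/35 as n -> infinity (since 7^(1/n) -> 1 and n^(9/n) -> 1)
Step 3: R = 1/lim|a_n|^(1/n) = 35/4

35/4


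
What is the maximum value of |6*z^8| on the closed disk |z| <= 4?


Step 1: On |z| = 4, |f(z)| = 6 * |z|^8 = 6 * 4^8
Step 2: By maximum modulus principle, maximum is on boundary.
Step 3: Maximum = 6 * 65536 = 393216

393216


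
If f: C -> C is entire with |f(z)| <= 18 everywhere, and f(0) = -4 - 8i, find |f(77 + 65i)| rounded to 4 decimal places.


Step 1: By Liouville's theorem, a bounded entire function is constant.
Step 2: f(z) = f(0) = -4 - 8i for all z.
Step 3: |f(w)| = |-4 - 8i| = sqrt(16 + 64)
Step 4: = 8.9443

8.9443


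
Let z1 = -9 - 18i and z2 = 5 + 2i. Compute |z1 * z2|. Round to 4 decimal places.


Step 1: |z1| = sqrt((-9)^2 + (-18)^2) = sqrt(405)
Step 2: |z2| = sqrt(5^2 + 2^2) = sqrt(29)
Step 3: |z1*z2| = |z1|*|z2| = sqrt(405) * sqrt(29) = sqrt(405 * 29) = sqrt(11745)
Step 4: = 108.3744

108.3744


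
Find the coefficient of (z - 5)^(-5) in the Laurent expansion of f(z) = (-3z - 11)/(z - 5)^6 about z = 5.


Step 1: Write the numerator in powers of (z - 5): -3z - 11 = -3(z - 5) + (-3*5 - 11) = -3(z - 5) - 26
Step 2: Divide by (z - 5)^6: f(z) = -26(z - 5)^(-6) - 3(z - 5)^(-5)
Step 3: This finite sum is the Laurent series of f about z = 5.
Step 4: Coefficient of (z - 5)^(-5) = coefficient of (z - 5) in the re-centred numerator = -3

-3


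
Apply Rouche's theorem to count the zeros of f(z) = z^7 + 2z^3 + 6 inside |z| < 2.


Step 1: On |z| = 2 the three terms have sizes |z^7| = 2^7 = 128, |2z^3| = 2*2^3 = 16, |6| = 6
Step 2: The dominant term is g(z) = z^7; let h(z) = 2z^3 + 6 so f = g + h
Step 3: On |z| = 2: |g| = 128 and |h| <= 16 + 6 = 22
Step 4: Since 128 > 22, |h| < |g| on |z| = 2, so by Rouche f has the same number of zeros as g inside |z| < 2
Step 5: g(z) = z^7 has 7 zeros (all at the origin) inside |z| < 2. Answer = 7

7


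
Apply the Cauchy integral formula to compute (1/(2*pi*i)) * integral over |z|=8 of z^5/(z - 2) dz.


Step 1: f(z) = z^5, a = 2 is inside |z| = 8
Step 2: By Cauchy integral formula: (1/(2pi*i)) * integral = f(a)
Step 3: f(2) = 2^5 = 32

32


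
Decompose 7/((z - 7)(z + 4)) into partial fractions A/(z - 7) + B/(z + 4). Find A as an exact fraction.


Step 1: Multiply both sides by (z - 7) and set z = 7
Step 2: A = 7 / (7 + 4)
Step 3: A = 7 / 11
Step 4: A = 7/11

7/11


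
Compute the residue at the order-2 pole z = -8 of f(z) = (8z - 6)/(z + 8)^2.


Step 1: Pole of order 2 at z = -8
Step 2: Res = lim d/dz [(z + 8)^2 * f(z)] as z -> -8
Step 3: (z + 8)^2 * f(z) = 8z - 6
Step 4: d/dz[8z - 6] = 8

8


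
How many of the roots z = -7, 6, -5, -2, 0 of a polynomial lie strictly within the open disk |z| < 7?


Step 1: Check each root:
  z = -7: |-7| = 7 >= 7
  z = 6: |6| = 6 < 7
  z = -5: |-5| = 5 < 7
  z = -2: |-2| = 2 < 7
  z = 0: |0| = 0 < 7
Step 2: Count = 4

4


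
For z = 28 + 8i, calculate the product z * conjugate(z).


Step 1: conj(z) = 28 - 8i
Step 2: z * conj(z) = 28^2 + 8^2
Step 3: = 784 + 64 = 848

848


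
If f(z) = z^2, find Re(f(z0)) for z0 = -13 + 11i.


Step 1: z0 = -13 + 11i
Step 2: z0^2 = (-13)^2 - 11^2 - 286i
Step 3: real part = 169 - 121 = 48

48


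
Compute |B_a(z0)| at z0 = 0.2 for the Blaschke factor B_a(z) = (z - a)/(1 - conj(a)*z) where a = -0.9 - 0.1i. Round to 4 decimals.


Step 1: Numerator z0 - a = 0.2 - (-0.9 - 0.1i) = 1.1 + 0.1i
Step 2: Denominator 1 - conj(a)*z0 = 1 - (-0.9 + 0.1i)*0.2 = 1.18 - 0.02i
Step 3: |z0 - a|^2 = 1.1^2 + 0.1^2 = 1.22; |1 - conj(a)*z0|^2 = 1.18^2 + (-0.02)^2 = 1.3928
Step 4: |B_a(0.2)| = sqrt(1.22 / 1.3928) = sqrt(0.875933)
Step 5: = 0.9359

0.9359


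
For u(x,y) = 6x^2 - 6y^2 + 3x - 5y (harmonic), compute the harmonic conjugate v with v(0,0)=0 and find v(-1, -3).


Step 1: v_x = -u_y = 12y + 5
Step 2: v_y = u_x = 12x + 3
Step 3: v = 12xy + 5x + 3y + C
Step 4: v(0,0) = 0 => C = 0
Step 5: v(-1, -3) = 22

22


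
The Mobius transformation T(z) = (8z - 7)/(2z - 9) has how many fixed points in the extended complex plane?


Step 1: Fixed points satisfy T(z) = z
Step 2: 2z^2 - 17z + 7 = 0
Step 3: Discriminant = (-17)^2 - 4*2*7 = 233
Step 4: Number of fixed points = 2

2


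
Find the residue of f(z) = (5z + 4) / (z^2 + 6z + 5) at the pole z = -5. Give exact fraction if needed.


Step 1: Q(z) = z^2 + 6z + 5 = (z + 5)(z + 1)
Step 2: Q'(z) = 2z + 6
Step 3: Q'(-5) = -4, P(-5) = -21
Step 4: Res = P(-5)/Q'(-5) = -21/(-4) = 21/4

21/4


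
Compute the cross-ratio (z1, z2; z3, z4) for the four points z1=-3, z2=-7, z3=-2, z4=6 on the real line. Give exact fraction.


Step 1: (z1-z3)(z2-z4) = (-1) * (-13) = 13
Step 2: (z1-z4)(z2-z3) = (-9) * (-5) = 45
Step 3: Cross-ratio = 13/45 = 13/45

13/45


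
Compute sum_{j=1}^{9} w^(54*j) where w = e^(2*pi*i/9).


Step 1: The sum sum_{j=1}^{n} w^(k*j) equals n if n | k, else 0.
Step 2: Here n = 9, k = 54
Step 3: Does n divide k? 9 | 54 -> True
Step 4: Sum = 9

9


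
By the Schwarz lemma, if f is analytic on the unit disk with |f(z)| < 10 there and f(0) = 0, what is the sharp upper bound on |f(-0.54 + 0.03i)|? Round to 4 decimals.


Step 1: g = f/10 maps D -> D with g(0) = 0, so by the Schwarz lemma |g(z)| <= |z|, i.e. |f(z)| <= 10|z|; this is sharp (f(z) = 10z).
Step 2: |z0|^2 = (-0.54)^2 + 0.03^2 = 0.2925
Step 3: |z0| = sqrt(0.2925) = 0.540833
Step 4: Best bound = 10 * |z0| = 10 * 0.540833 = 5.4083

5.4083


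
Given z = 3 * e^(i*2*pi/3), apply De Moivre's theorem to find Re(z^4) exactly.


Step 1: By De Moivre's theorem, z^4 = 3^4 * e^(i*4*2*pi/3) = 81 * (cos(8*pi/3) + i*sin(8*pi/3))
Step 2: |z|^4 = 3^4 = 81
Step 3: Reduce the angle mod 2*pi: 8*pi/3 - 2*pi = 2*pi/3
Step 4: cos(2*pi/3) = -1/2
Step 5: Re(z^4) = 81 * (-1/2) = -81/2

-81/2


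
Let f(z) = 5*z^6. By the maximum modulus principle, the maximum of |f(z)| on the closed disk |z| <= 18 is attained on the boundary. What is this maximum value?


Step 1: On |z| = 18, |f(z)| = 5 * |z|^6 = 5 * 18^6
Step 2: By maximum modulus principle, maximum is on boundary.
Step 3: Maximum = 5 * 34012224 = 170061120

170061120
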